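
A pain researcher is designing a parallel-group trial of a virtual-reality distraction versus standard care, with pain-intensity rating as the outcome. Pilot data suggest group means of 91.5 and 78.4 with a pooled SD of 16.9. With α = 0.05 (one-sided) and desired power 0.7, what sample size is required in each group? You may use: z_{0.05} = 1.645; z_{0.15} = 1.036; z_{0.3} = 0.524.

Cohen's d = |M₁ − M₂| / SD_pooled = |91.5 − 78.4| / 16.9 = 13.1 / 16.9 = 0.775.
For two independent groups with equal n: n = 2·((z_{α} + z_β) / d)².
z_{α} + z_β = 1.645 + 0.524 = 2.169.
n = 2 × (2.169 / 0.775)² = 2 × 2.799² = 2 × 7.83 = 15.7.
Round up to the next whole participant.

n = 16 per group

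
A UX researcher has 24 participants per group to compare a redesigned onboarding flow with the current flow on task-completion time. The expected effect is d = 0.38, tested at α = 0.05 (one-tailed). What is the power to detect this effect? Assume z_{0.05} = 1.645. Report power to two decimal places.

For two equal groups, power = Φ(d·√(n/2) − z_{α}).
d·√(n/2) = 0.38 × √(24/2) = 0.38 × 3.464 = 1.316.
z_β = 1.316 − 1.645 = -0.329.
Power = Φ(-0.329) = 0.371.

power ≈ 0.37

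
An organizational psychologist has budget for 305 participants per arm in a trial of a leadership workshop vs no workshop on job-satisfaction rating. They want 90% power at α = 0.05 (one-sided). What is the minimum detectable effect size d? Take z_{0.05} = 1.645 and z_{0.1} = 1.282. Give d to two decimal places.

d_min ≈ 0.24

For two independent groups of n = 305 each: d_min = (z_{α} + z_β)·√(2/n).
z-sum = 1.645 + 1.282 = 2.927.
d_min = 2.927 × √(2/305) = 2.927 × 0.0810 = 0.237.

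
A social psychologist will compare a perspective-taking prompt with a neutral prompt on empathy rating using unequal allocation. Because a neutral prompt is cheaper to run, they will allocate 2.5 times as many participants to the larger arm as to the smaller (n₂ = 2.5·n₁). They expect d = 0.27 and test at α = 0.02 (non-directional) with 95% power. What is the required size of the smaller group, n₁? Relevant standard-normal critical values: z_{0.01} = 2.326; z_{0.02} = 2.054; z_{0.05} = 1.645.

With allocation ratio k = n₂/n₁ = 2.5, Var(x̄₁−x̄₂) = σ²(1/n₁ + 1/(k·n₁)) = σ²·(k+1)/(k·n₁).
So n₁ = (1 + 1/k)·((z_{α/2} + z_β)/d)² = 1.400 × (3.971/0.27)².
n₁ = 1.400 × 216.31 = 302.8.
Round up: n₁ = 303, giving n₂ = ⌈2.5 × 303⌉ = ⌈757.5⌉ = 758.

n₁ = 303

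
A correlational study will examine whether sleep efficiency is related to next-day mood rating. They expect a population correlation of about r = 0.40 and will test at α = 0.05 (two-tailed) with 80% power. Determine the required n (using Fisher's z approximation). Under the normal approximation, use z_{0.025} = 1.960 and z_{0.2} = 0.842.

Fisher's z: C = ½·ln((1+r)/(1−r)) = ½·ln(2.3333) = 0.4236.
n = ((z_{α/2} + z_β)/C)² + 3.
(1.960 + 0.842) / 0.4236 = 2.802 / 0.4236 = 6.615.
n = 6.615² + 3 = 43.75 + 3 = 46.8.
Round up.

n = 47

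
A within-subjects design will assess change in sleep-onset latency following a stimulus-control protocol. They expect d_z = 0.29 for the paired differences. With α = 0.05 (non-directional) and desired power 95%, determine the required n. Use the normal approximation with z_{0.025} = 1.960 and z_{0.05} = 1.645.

For a paired (one-sample on differences) test: n = ((z_{α/2} + z_β) / d)².
z_{α/2} + z_β = 1.960 + 1.645 = 3.605.
n = (3.605 / 0.29)² = 12.431² = 154.53.
Round up.

n = 155 pairs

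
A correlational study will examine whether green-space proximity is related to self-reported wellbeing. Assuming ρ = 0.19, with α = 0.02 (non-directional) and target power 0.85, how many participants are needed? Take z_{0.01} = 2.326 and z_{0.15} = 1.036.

Fisher's z: C = ½·ln((1+r)/(1−r)) = ½·ln(1.4691) = 0.1923.
n = ((z_{α/2} + z_β)/C)² + 3.
(2.326 + 1.036) / 0.1923 = 3.362 / 0.1923 = 17.483.
n = 17.483² + 3 = 305.66 + 3 = 308.7.
Round up.

n = 309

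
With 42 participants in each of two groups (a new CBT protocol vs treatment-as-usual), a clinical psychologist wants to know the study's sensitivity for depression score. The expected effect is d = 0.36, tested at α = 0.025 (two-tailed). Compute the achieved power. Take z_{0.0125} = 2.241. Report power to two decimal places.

power ≈ 0.28

For two equal groups, power = Φ(d·√(n/2) − z_{α/2}).
d·√(n/2) = 0.36 × √(42/2) = 0.36 × 4.583 = 1.650.
z_β = 1.650 − 2.241 = -0.591.
Power = Φ(-0.591) = 0.277.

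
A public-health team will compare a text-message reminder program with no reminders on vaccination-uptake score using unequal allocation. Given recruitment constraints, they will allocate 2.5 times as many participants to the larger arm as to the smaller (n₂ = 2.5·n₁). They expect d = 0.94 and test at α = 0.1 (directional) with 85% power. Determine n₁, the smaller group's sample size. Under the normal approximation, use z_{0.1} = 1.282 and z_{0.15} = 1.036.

n₁ = 9

With allocation ratio k = n₂/n₁ = 2.5, Var(x̄₁−x̄₂) = σ²(1/n₁ + 1/(k·n₁)) = σ²·(k+1)/(k·n₁).
So n₁ = (1 + 1/k)·((z_{α} + z_β)/d)² = 1.400 × (2.318/0.94)².
n₁ = 1.400 × 6.08 = 8.5.
Round up: n₁ = 9, giving n₂ = ⌈2.5 × 9⌉ = ⌈22.5⌉ = 23.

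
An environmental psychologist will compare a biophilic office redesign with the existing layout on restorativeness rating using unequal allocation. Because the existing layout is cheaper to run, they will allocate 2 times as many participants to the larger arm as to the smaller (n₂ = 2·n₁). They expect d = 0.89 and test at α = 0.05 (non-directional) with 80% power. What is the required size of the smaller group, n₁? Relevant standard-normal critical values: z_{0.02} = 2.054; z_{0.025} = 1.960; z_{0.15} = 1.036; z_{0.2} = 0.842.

n₁ = 15

With allocation ratio k = n₂/n₁ = 2, Var(x̄₁−x̄₂) = σ²(1/n₁ + 1/(k·n₁)) = σ²·(k+1)/(k·n₁).
So n₁ = (1 + 1/k)·((z_{α/2} + z_β)/d)² = 1.500 × (2.802/0.89)².
n₁ = 1.500 × 9.91 = 14.9.
Round up: n₁ = 15, giving n₂ = 2 × 15 = 30.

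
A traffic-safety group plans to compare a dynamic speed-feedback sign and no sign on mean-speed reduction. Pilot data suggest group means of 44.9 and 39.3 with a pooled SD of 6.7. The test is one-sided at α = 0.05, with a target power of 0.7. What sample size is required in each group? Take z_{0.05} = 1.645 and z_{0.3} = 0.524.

Cohen's d = |M₁ − M₂| / SD_pooled = |44.9 − 39.3| / 6.7 = 5.6 / 6.7 = 0.836.
For two independent groups with equal n: n = 2·((z_{α} + z_β) / d)².
z_{α} + z_β = 1.645 + 0.524 = 2.169.
n = 2 × (2.169 / 0.836)² = 2 × 2.594² = 2 × 6.73 = 13.5.
Round up to the next whole participant.

n = 14 per group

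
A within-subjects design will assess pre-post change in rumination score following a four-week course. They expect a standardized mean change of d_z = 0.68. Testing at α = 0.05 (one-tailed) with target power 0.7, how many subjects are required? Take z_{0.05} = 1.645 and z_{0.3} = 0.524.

For a paired (one-sample on differences) test: n = ((z_{α} + z_β) / d)².
z_{α} + z_β = 1.645 + 0.524 = 2.169.
n = (2.169 / 0.68)² = 3.190² = 10.17.
Round up.

n = 11 pairs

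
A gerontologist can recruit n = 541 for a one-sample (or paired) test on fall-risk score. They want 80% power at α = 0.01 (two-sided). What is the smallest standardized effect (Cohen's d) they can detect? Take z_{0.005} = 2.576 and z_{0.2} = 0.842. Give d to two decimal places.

d_min ≈ 0.15

For a single sample (or paired design) of n = 541: d_min = (z_{α/2} + z_β)/√n.
z-sum = 2.576 + 0.842 = 3.418.
d_min = 3.418 / √541 = 3.418 / 23.259 = 0.147.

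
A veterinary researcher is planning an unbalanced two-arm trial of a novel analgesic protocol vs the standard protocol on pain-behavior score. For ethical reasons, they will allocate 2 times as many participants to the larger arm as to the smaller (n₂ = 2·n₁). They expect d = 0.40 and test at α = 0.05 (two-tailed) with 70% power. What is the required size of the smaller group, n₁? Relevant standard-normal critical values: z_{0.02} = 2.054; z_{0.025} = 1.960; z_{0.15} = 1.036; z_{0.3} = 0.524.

With allocation ratio k = n₂/n₁ = 2, Var(x̄₁−x̄₂) = σ²(1/n₁ + 1/(k·n₁)) = σ²·(k+1)/(k·n₁).
So n₁ = (1 + 1/k)·((z_{α/2} + z_β)/d)² = 1.500 × (2.484/0.40)².
n₁ = 1.500 × 38.56 = 57.8.
Round up: n₁ = 58, giving n₂ = 2 × 58 = 116.

n₁ = 58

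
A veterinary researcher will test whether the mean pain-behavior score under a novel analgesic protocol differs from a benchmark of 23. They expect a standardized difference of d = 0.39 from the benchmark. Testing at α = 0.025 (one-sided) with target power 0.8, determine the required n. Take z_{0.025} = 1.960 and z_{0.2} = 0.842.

n = 52

For a one-sample test: n = ((z_{α} + z_β) / d)².
z_{α} + z_β = 1.960 + 0.842 = 2.802.
n = (2.802 / 0.39)² = 7.185² = 51.62.
Round up.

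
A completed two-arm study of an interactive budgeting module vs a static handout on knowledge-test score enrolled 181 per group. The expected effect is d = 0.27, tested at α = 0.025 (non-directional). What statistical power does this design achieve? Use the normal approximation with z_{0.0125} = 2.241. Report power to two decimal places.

power ≈ 0.63

For two equal groups, power = Φ(d·√(n/2) − z_{α/2}).
d·√(n/2) = 0.27 × √(181/2) = 0.27 × 9.513 = 2.569.
z_β = 2.569 − 2.241 = 0.328.
Power = Φ(0.328) = 0.628.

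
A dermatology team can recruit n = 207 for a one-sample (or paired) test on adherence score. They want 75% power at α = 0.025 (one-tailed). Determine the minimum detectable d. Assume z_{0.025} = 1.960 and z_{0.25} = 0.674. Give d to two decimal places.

For a single sample (or paired design) of n = 207: d_min = (z_{α} + z_β)/√n.
z-sum = 1.960 + 0.674 = 2.634.
d_min = 2.634 / √207 = 2.634 / 14.387 = 0.183.

d_min ≈ 0.18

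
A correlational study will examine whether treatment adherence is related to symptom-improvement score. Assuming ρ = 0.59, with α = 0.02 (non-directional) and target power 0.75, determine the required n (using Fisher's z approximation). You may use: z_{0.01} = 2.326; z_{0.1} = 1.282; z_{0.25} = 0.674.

Fisher's z: C = ½·ln((1+r)/(1−r)) = ½·ln(3.8780) = 0.6777.
n = ((z_{α/2} + z_β)/C)² + 3.
(2.326 + 0.674) / 0.6777 = 3.000 / 0.6777 = 4.427.
n = 4.427² + 3 = 19.60 + 3 = 22.6.
Round up.

n = 23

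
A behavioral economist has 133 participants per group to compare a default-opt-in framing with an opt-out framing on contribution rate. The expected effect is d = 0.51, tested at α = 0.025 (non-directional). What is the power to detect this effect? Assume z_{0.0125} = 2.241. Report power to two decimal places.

For two equal groups, power = Φ(d·√(n/2) − z_{α/2}).
d·√(n/2) = 0.51 × √(133/2) = 0.51 × 8.155 = 4.159.
z_β = 4.159 − 2.241 = 1.918.
Power = Φ(1.918) = 0.972.

power ≈ 0.97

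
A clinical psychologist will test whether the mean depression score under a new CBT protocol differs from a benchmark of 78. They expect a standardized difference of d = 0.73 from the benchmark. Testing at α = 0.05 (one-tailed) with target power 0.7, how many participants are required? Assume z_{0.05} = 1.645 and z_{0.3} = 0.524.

For a one-sample test: n = ((z_{α} + z_β) / d)².
z_{α} + z_β = 1.645 + 0.524 = 2.169.
n = (2.169 / 0.73)² = 2.971² = 8.83.
Round up.

n = 9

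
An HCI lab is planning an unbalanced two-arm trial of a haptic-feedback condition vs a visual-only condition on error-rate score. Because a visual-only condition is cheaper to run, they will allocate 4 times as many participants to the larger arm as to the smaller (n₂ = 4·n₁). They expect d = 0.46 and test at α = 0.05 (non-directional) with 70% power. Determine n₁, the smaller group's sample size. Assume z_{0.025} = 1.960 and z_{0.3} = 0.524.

n₁ = 37

With allocation ratio k = n₂/n₁ = 4, Var(x̄₁−x̄₂) = σ²(1/n₁ + 1/(k·n₁)) = σ²·(k+1)/(k·n₁).
So n₁ = (1 + 1/k)·((z_{α/2} + z_β)/d)² = 1.250 × (2.484/0.46)².
n₁ = 1.250 × 29.16 = 36.4.
Round up: n₁ = 37, giving n₂ = 4 × 37 = 148.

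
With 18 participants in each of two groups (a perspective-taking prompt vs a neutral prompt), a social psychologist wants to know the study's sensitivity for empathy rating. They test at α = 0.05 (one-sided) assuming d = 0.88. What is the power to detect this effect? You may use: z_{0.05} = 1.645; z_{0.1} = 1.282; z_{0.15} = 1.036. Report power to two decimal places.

For two equal groups, power = Φ(d·√(n/2) − z_{α}).
d·√(n/2) = 0.88 × √(18/2) = 0.88 × 3.000 = 2.640.
z_β = 2.640 − 1.645 = 0.995.
Power = Φ(0.995) = 0.840.

power ≈ 0.84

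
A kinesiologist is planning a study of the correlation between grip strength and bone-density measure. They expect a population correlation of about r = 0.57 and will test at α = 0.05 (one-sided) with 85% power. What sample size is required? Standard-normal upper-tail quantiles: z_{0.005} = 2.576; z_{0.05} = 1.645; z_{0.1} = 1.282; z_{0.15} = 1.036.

Fisher's z: C = ½·ln((1+r)/(1−r)) = ½·ln(3.6512) = 0.6475.
n = ((z_{α} + z_β)/C)² + 3.
(1.645 + 1.036) / 0.6475 = 2.681 / 0.6475 = 4.141.
n = 4.141² + 3 = 17.14 + 3 = 20.1.
Round up.

n = 21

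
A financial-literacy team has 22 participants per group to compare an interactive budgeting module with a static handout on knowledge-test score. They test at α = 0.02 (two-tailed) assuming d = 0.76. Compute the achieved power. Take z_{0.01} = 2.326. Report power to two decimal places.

power ≈ 0.58

For two equal groups, power = Φ(d·√(n/2) − z_{α/2}).
d·√(n/2) = 0.76 × √(22/2) = 0.76 × 3.317 = 2.521.
z_β = 2.521 − 2.326 = 0.195.
Power = Φ(0.195) = 0.577.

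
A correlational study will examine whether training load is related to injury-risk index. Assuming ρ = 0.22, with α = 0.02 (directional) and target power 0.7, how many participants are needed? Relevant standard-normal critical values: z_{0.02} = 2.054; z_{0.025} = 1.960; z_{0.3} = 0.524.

n = 136

Fisher's z: C = ½·ln((1+r)/(1−r)) = ½·ln(1.5641) = 0.2237.
n = ((z_{α} + z_β)/C)² + 3.
(2.054 + 0.524) / 0.2237 = 2.578 / 0.2237 = 11.524.
n = 11.524² + 3 = 132.81 + 3 = 135.8.
Round up.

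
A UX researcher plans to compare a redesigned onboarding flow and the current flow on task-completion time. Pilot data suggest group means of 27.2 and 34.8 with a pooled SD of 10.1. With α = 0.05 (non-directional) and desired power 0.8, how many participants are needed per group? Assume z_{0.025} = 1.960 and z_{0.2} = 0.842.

n = 28 per group

Cohen's d = |M₁ − M₂| / SD_pooled = |27.2 − 34.8| / 10.1 = 7.6 / 10.1 = 0.752.
For two independent groups with equal n: n = 2·((z_{α/2} + z_β) / d)².
z_{α/2} + z_β = 1.960 + 0.842 = 2.802.
n = 2 × (2.802 / 0.752)² = 2 × 3.726² = 2 × 13.88 = 27.8.
Round up to the next whole participant.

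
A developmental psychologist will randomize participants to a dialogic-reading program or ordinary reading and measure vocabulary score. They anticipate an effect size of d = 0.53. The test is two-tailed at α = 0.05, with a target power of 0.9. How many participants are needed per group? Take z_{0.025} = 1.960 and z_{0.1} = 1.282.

n = 75 per group

For two independent groups with equal n: n = 2·((z_{α/2} + z_β) / d)².
z_{α/2} + z_β = 1.960 + 1.282 = 3.242.
n = 2 × (3.242 / 0.53)² = 2 × 6.117² = 2 × 37.42 = 74.8.
Round up to the next whole participant.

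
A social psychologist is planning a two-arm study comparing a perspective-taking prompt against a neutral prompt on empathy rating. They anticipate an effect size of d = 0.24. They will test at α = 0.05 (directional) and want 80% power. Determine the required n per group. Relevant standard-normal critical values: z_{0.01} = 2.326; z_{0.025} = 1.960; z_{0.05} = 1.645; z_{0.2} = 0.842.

For two independent groups with equal n: n = 2·((z_{α} + z_β) / d)².
z_{α} + z_β = 1.645 + 0.842 = 2.487.
n = 2 × (2.487 / 0.24)² = 2 × 10.363² = 2 × 107.38 = 214.8.
Round up to the next whole participant.

n = 215 per group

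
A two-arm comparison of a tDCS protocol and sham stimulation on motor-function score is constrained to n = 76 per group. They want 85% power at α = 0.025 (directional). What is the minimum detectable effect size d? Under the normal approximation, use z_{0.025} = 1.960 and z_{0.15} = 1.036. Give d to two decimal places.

d_min ≈ 0.49

For two independent groups of n = 76 each: d_min = (z_{α} + z_β)·√(2/n).
z-sum = 1.960 + 1.036 = 2.996.
d_min = 2.996 × √(2/76) = 2.996 × 0.1622 = 0.486.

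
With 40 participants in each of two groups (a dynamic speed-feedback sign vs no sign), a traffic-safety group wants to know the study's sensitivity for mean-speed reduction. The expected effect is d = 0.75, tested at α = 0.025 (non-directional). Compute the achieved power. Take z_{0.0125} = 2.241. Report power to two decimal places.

For two equal groups, power = Φ(d·√(n/2) − z_{α/2}).
d·√(n/2) = 0.75 × √(40/2) = 0.75 × 4.472 = 3.354.
z_β = 3.354 − 2.241 = 1.113.
Power = Φ(1.113) = 0.867.

power ≈ 0.87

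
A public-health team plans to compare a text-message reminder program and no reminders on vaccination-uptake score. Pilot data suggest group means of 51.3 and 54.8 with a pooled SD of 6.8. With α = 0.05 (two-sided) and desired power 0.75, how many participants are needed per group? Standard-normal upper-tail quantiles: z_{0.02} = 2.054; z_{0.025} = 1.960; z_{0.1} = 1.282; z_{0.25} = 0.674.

n = 53 per group

Cohen's d = |M₁ − M₂| / SD_pooled = |51.3 − 54.8| / 6.8 = 3.5 / 6.8 = 0.515.
For two independent groups with equal n: n = 2·((z_{α/2} + z_β) / d)².
z_{α/2} + z_β = 1.960 + 0.674 = 2.634.
n = 2 × (2.634 / 0.515)² = 2 × 5.115² = 2 × 26.16 = 52.3.
Round up to the next whole participant.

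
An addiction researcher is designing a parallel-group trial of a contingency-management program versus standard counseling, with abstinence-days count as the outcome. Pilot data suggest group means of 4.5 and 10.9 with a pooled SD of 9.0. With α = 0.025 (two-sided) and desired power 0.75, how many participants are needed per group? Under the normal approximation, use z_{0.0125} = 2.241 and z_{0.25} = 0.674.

Cohen's d = |M₁ − M₂| / SD_pooled = |4.5 − 10.9| / 9.0 = 6.4 / 9.0 = 0.711.
For two independent groups with equal n: n = 2·((z_{α/2} + z_β) / d)².
z_{α/2} + z_β = 2.241 + 0.674 = 2.915.
n = 2 × (2.915 / 0.711)² = 2 × 4.100² = 2 × 16.81 = 33.6.
Round up to the next whole participant.

n = 34 per group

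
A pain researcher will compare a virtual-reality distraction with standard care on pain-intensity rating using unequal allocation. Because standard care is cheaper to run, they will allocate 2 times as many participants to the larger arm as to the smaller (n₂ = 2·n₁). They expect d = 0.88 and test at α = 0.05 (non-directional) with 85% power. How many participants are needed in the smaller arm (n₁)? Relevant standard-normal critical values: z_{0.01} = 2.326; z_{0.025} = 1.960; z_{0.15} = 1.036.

n₁ = 18

With allocation ratio k = n₂/n₁ = 2, Var(x̄₁−x̄₂) = σ²(1/n₁ + 1/(k·n₁)) = σ²·(k+1)/(k·n₁).
So n₁ = (1 + 1/k)·((z_{α/2} + z_β)/d)² = 1.500 × (2.996/0.88)².
n₁ = 1.500 × 11.59 = 17.4.
Round up: n₁ = 18, giving n₂ = 2 × 18 = 36.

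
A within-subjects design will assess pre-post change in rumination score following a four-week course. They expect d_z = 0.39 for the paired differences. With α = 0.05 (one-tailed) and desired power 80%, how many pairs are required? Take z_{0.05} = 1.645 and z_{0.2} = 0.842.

For a paired (one-sample on differences) test: n = ((z_{α} + z_β) / d)².
z_{α} + z_β = 1.645 + 0.842 = 2.487.
n = (2.487 / 0.39)² = 6.377² = 40.67.
Round up.

n = 41 pairs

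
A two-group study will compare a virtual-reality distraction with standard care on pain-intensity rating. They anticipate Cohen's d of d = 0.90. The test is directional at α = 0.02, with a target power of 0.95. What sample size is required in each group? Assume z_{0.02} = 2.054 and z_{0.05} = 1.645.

n = 34 per group

For two independent groups with equal n: n = 2·((z_{α} + z_β) / d)².
z_{α} + z_β = 2.054 + 1.645 = 3.699.
n = 2 × (3.699 / 0.90)² = 2 × 4.110² = 2 × 16.89 = 33.8.
Round up to the next whole participant.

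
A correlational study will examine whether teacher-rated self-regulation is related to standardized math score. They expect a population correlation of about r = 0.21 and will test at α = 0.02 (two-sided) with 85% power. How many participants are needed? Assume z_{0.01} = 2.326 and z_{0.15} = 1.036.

n = 252

Fisher's z: C = ½·ln((1+r)/(1−r)) = ½·ln(1.5316) = 0.2132.
n = ((z_{α/2} + z_β)/C)² + 3.
(2.326 + 1.036) / 0.2132 = 3.362 / 0.2132 = 15.769.
n = 15.769² + 3 = 248.67 + 3 = 251.7.
Round up.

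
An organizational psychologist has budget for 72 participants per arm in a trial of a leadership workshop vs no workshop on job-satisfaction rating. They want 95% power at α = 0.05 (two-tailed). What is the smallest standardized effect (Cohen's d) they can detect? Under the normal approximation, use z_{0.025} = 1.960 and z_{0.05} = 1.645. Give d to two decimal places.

For two independent groups of n = 72 each: d_min = (z_{α/2} + z_β)·√(2/n).
z-sum = 1.960 + 1.645 = 3.605.
d_min = 3.605 × √(2/72) = 3.605 × 0.1667 = 0.601.

d_min ≈ 0.60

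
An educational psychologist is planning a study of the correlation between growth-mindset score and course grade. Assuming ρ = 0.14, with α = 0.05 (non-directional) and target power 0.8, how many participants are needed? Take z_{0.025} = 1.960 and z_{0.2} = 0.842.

Fisher's z: C = ½·ln((1+r)/(1−r)) = ½·ln(1.3256) = 0.1409.
n = ((z_{α/2} + z_β)/C)² + 3.
(1.960 + 0.842) / 0.1409 = 2.802 / 0.1409 = 19.886.
n = 19.886² + 3 = 395.47 + 3 = 398.5.
Round up.

n = 399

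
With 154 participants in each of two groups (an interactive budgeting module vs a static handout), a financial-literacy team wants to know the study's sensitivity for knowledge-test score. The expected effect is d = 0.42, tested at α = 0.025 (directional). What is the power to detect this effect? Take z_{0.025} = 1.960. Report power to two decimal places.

power ≈ 0.96

For two equal groups, power = Φ(d·√(n/2) − z_{α}).
d·√(n/2) = 0.42 × √(154/2) = 0.42 × 8.775 = 3.685.
z_β = 3.685 − 1.960 = 1.725.
Power = Φ(1.725) = 0.958.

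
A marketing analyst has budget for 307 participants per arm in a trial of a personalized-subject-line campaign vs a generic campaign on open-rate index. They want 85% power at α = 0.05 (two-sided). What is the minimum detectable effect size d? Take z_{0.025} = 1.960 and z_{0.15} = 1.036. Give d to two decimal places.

For two independent groups of n = 307 each: d_min = (z_{α/2} + z_β)·√(2/n).
z-sum = 1.960 + 1.036 = 2.996.
d_min = 2.996 × √(2/307) = 2.996 × 0.0807 = 0.242.

d_min ≈ 0.24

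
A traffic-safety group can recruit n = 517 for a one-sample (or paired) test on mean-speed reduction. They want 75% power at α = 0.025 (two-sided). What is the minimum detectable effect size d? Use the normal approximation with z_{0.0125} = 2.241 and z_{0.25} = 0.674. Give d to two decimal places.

For a single sample (or paired design) of n = 517: d_min = (z_{α/2} + z_β)/√n.
z-sum = 2.241 + 0.674 = 2.915.
d_min = 2.915 / √517 = 2.915 / 22.738 = 0.128.

d_min ≈ 0.13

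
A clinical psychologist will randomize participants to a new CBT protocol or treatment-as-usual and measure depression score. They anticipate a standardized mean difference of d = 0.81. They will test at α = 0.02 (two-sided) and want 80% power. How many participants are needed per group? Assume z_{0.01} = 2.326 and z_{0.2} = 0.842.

n = 31 per group

For two independent groups with equal n: n = 2·((z_{α/2} + z_β) / d)².
z_{α/2} + z_β = 2.326 + 0.842 = 3.168.
n = 2 × (3.168 / 0.81)² = 2 × 3.911² = 2 × 15.30 = 30.6.
Round up to the next whole participant.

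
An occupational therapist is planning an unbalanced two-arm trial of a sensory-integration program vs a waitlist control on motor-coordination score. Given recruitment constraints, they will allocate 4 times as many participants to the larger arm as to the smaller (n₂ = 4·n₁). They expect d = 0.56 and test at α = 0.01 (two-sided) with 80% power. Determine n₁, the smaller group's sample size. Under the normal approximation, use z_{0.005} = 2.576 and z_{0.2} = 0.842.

With allocation ratio k = n₂/n₁ = 4, Var(x̄₁−x̄₂) = σ²(1/n₁ + 1/(k·n₁)) = σ²·(k+1)/(k·n₁).
So n₁ = (1 + 1/k)·((z_{α/2} + z_β)/d)² = 1.250 × (3.418/0.56)².
n₁ = 1.250 × 37.25 = 46.6.
Round up: n₁ = 47, giving n₂ = 4 × 47 = 188.

n₁ = 47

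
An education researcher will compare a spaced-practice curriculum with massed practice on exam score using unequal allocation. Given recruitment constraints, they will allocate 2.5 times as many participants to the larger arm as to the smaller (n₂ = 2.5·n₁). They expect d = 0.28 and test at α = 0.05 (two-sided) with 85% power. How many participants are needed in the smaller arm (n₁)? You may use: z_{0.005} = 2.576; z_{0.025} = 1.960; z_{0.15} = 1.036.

With allocation ratio k = n₂/n₁ = 2.5, Var(x̄₁−x̄₂) = σ²(1/n₁ + 1/(k·n₁)) = σ²·(k+1)/(k·n₁).
So n₁ = (1 + 1/k)·((z_{α/2} + z_β)/d)² = 1.400 × (2.996/0.28)².
n₁ = 1.400 × 114.49 = 160.3.
Round up: n₁ = 161, giving n₂ = ⌈2.5 × 161⌉ = ⌈402.5⌉ = 403.

n₁ = 161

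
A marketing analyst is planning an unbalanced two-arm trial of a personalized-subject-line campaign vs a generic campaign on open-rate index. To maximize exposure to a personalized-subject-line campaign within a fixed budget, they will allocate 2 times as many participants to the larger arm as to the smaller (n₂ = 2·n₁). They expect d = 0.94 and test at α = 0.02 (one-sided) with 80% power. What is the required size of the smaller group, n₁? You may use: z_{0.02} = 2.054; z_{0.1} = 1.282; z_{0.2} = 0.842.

With allocation ratio k = n₂/n₁ = 2, Var(x̄₁−x̄₂) = σ²(1/n₁ + 1/(k·n₁)) = σ²·(k+1)/(k·n₁).
So n₁ = (1 + 1/k)·((z_{α} + z_β)/d)² = 1.500 × (2.896/0.94)².
n₁ = 1.500 × 9.49 = 14.2.
Round up: n₁ = 15, giving n₂ = 2 × 15 = 30.

n₁ = 15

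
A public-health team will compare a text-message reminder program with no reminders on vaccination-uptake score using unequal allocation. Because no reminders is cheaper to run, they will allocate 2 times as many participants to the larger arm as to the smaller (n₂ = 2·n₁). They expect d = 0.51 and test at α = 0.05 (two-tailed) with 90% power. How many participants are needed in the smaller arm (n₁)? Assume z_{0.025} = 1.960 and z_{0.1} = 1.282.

With allocation ratio k = n₂/n₁ = 2, Var(x̄₁−x̄₂) = σ²(1/n₁ + 1/(k·n₁)) = σ²·(k+1)/(k·n₁).
So n₁ = (1 + 1/k)·((z_{α/2} + z_β)/d)² = 1.500 × (3.242/0.51)².
n₁ = 1.500 × 40.41 = 60.6.
Round up: n₁ = 61, giving n₂ = 2 × 61 = 122.

n₁ = 61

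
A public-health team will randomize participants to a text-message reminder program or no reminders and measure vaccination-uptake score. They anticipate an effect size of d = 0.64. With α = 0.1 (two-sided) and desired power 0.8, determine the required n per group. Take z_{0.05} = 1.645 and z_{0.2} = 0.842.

For two independent groups with equal n: n = 2·((z_{α/2} + z_β) / d)².
z_{α/2} + z_β = 1.645 + 0.842 = 2.487.
n = 2 × (2.487 / 0.64)² = 2 × 3.886² = 2 × 15.10 = 30.2.
Round up to the next whole participant.

n = 31 per group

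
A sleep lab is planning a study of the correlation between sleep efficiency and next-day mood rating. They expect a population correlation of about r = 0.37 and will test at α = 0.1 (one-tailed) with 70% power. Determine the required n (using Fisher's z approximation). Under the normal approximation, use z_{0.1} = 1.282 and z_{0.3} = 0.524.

Fisher's z: C = ½·ln((1+r)/(1−r)) = ½·ln(2.1746) = 0.3884.
n = ((z_{α} + z_β)/C)² + 3.
(1.282 + 0.524) / 0.3884 = 1.806 / 0.3884 = 4.650.
n = 4.650² + 3 = 21.62 + 3 = 24.6.
Round up.

n = 25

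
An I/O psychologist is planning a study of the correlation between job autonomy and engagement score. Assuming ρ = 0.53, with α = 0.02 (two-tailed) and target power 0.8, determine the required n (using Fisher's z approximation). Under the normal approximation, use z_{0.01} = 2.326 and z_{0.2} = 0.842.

n = 32

Fisher's z: C = ½·ln((1+r)/(1−r)) = ½·ln(3.2553) = 0.5901.
n = ((z_{α/2} + z_β)/C)² + 3.
(2.326 + 0.842) / 0.5901 = 3.168 / 0.5901 = 5.369.
n = 5.369² + 3 = 28.82 + 3 = 31.8.
Round up.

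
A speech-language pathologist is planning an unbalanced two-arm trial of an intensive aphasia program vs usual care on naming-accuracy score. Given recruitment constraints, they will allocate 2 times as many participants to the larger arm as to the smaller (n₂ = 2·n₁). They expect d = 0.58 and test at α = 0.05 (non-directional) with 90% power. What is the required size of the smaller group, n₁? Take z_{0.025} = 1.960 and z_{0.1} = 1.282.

With allocation ratio k = n₂/n₁ = 2, Var(x̄₁−x̄₂) = σ²(1/n₁ + 1/(k·n₁)) = σ²·(k+1)/(k·n₁).
So n₁ = (1 + 1/k)·((z_{α/2} + z_β)/d)² = 1.500 × (3.242/0.58)².
n₁ = 1.500 × 31.24 = 46.9.
Round up: n₁ = 47, giving n₂ = 2 × 47 = 94.

n₁ = 47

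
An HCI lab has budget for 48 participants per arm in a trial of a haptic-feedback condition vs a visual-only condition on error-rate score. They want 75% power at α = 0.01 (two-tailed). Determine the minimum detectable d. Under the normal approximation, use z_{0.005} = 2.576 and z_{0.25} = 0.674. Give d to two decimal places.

d_min ≈ 0.66

For two independent groups of n = 48 each: d_min = (z_{α/2} + z_β)·√(2/n).
z-sum = 2.576 + 0.674 = 3.250.
d_min = 3.250 × √(2/48) = 3.250 × 0.2041 = 0.663.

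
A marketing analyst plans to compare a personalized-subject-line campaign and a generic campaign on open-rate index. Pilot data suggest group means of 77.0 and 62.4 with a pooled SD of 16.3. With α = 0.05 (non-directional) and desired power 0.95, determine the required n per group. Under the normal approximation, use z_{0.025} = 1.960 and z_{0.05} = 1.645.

n = 33 per group

Cohen's d = |M₁ − M₂| / SD_pooled = |77.0 − 62.4| / 16.3 = 14.6 / 16.3 = 0.896.
For two independent groups with equal n: n = 2·((z_{α/2} + z_β) / d)².
z_{α/2} + z_β = 1.960 + 1.645 = 3.605.
n = 2 × (3.605 / 0.896)² = 2 × 4.023² = 2 × 16.19 = 32.4.
Round up to the next whole participant.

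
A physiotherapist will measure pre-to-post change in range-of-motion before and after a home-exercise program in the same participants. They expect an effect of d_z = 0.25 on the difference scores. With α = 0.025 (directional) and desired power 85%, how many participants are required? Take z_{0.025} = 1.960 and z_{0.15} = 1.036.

n = 144 pairs

For a paired (one-sample on differences) test: n = ((z_{α} + z_β) / d)².
z_{α} + z_β = 1.960 + 1.036 = 2.996.
n = (2.996 / 0.25)² = 11.984² = 143.62.
Round up.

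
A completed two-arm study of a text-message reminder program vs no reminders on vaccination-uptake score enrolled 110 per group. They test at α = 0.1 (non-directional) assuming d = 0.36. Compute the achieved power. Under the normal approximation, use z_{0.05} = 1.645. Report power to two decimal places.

For two equal groups, power = Φ(d·√(n/2) − z_{α/2}).
d·√(n/2) = 0.36 × √(110/2) = 0.36 × 7.416 = 2.670.
z_β = 2.670 − 1.645 = 1.025.
Power = Φ(1.025) = 0.847.

power ≈ 0.85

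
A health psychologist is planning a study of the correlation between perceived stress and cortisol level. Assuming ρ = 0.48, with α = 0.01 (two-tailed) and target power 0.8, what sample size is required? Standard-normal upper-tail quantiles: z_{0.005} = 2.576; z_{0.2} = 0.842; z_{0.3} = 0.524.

n = 46

Fisher's z: C = ½·ln((1+r)/(1−r)) = ½·ln(2.8462) = 0.5230.
n = ((z_{α/2} + z_β)/C)² + 3.
(2.576 + 0.842) / 0.5230 = 3.418 / 0.5230 = 6.535.
n = 6.535² + 3 = 42.71 + 3 = 45.7.
Round up.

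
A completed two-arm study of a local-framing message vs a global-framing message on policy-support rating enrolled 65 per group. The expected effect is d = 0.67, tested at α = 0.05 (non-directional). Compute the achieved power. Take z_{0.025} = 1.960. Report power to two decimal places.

For two equal groups, power = Φ(d·√(n/2) − z_{α/2}).
d·√(n/2) = 0.67 × √(65/2) = 0.67 × 5.701 = 3.820.
z_β = 3.820 − 1.960 = 1.860.
Power = Φ(1.860) = 0.969.

power ≈ 0.97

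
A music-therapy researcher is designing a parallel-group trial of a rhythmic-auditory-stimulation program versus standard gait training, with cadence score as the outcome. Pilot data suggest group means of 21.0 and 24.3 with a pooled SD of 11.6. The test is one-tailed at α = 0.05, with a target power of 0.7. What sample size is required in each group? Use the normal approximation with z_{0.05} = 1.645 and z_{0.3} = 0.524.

Cohen's d = |M₁ − M₂| / SD_pooled = |21.0 − 24.3| / 11.6 = 3.3 / 11.6 = 0.284.
For two independent groups with equal n: n = 2·((z_{α} + z_β) / d)².
z_{α} + z_β = 1.645 + 0.524 = 2.169.
n = 2 × (2.169 / 0.284)² = 2 × 7.637² = 2 × 58.33 = 116.7.
Round up to the next whole participant.

n = 117 per group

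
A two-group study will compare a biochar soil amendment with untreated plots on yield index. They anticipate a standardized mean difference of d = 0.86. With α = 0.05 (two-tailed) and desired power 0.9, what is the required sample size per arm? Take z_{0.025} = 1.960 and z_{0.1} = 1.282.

n = 29 per group

For two independent groups with equal n: n = 2·((z_{α/2} + z_β) / d)².
z_{α/2} + z_β = 1.960 + 1.282 = 3.242.
n = 2 × (3.242 / 0.86)² = 2 × 3.770² = 2 × 14.21 = 28.4.
Round up to the next whole participant.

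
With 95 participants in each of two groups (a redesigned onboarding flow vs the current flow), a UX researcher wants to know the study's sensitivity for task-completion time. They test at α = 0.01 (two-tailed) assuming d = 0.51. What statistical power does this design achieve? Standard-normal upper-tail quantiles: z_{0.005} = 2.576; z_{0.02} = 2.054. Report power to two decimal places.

For two equal groups, power = Φ(d·√(n/2) − z_{α/2}).
d·√(n/2) = 0.51 × √(95/2) = 0.51 × 6.892 = 3.515.
z_β = 3.515 − 2.576 = 0.939.
Power = Φ(0.939) = 0.826.

power ≈ 0.83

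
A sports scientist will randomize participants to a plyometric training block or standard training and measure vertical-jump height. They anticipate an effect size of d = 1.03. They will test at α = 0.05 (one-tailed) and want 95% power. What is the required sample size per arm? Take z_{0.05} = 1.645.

For two independent groups with equal n: n = 2·((z_{α} + z_β) / d)².
z_{α} + z_β = 1.645 + 1.645 = 3.290.
n = 2 × (3.290 / 1.03)² = 2 × 3.194² = 2 × 10.20 = 20.4.
Round up to the next whole participant.

n = 21 per group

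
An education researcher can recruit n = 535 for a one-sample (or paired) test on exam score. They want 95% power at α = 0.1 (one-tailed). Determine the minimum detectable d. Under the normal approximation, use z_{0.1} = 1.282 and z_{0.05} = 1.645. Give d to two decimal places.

For a single sample (or paired design) of n = 535: d_min = (z_{α} + z_β)/√n.
z-sum = 1.282 + 1.645 = 2.927.
d_min = 2.927 / √535 = 2.927 / 23.130 = 0.127.

d_min ≈ 0.13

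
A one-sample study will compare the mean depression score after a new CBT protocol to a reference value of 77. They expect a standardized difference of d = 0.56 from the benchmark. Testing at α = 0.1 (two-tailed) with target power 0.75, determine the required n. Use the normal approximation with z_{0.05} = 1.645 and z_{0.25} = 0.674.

n = 18

For a one-sample test: n = ((z_{α/2} + z_β) / d)².
z_{α/2} + z_β = 1.645 + 0.674 = 2.319.
n = (2.319 / 0.56)² = 4.141² = 17.15.
Round up.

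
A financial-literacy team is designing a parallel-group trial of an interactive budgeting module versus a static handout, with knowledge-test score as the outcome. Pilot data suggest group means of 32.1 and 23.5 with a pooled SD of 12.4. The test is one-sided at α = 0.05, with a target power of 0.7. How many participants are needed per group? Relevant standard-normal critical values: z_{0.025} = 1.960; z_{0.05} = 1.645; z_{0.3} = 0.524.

n = 20 per group

Cohen's d = |M₁ − M₂| / SD_pooled = |32.1 − 23.5| / 12.4 = 8.6 / 12.4 = 0.694.
For two independent groups with equal n: n = 2·((z_{α} + z_β) / d)².
z_{α} + z_β = 1.645 + 0.524 = 2.169.
n = 2 × (2.169 / 0.694)² = 2 × 3.125² = 2 × 9.77 = 19.5.
Round up to the next whole participant.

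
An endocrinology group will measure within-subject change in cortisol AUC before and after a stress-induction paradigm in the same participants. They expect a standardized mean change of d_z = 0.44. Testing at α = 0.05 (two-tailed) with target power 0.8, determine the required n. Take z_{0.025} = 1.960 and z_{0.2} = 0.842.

n = 41 pairs

For a paired (one-sample on differences) test: n = ((z_{α/2} + z_β) / d)².
z_{α/2} + z_β = 1.960 + 0.842 = 2.802.
n = (2.802 / 0.44)² = 6.368² = 40.55.
Round up.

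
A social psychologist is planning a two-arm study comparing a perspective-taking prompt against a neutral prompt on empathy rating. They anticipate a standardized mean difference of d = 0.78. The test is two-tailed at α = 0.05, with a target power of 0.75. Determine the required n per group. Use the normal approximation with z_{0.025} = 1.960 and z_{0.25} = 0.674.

For two independent groups with equal n: n = 2·((z_{α/2} + z_β) / d)².
z_{α/2} + z_β = 1.960 + 0.674 = 2.634.
n = 2 × (2.634 / 0.78)² = 2 × 3.377² = 2 × 11.40 = 22.8.
Round up to the next whole participant.

n = 23 per group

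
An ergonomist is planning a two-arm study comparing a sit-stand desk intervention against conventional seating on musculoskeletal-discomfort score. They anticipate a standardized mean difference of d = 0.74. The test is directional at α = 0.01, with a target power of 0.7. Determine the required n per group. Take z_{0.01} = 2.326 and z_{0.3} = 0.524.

For two independent groups with equal n: n = 2·((z_{α} + z_β) / d)².
z_{α} + z_β = 2.326 + 0.524 = 2.850.
n = 2 × (2.850 / 0.74)² = 2 × 3.851² = 2 × 14.83 = 29.7.
Round up to the next whole participant.

n = 30 per group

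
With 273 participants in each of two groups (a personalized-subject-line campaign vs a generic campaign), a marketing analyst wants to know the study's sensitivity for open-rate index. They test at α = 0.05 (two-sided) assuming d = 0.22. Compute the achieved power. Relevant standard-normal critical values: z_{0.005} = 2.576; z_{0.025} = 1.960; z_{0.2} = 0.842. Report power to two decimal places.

For two equal groups, power = Φ(d·√(n/2) − z_{α/2}).
d·√(n/2) = 0.22 × √(273/2) = 0.22 × 11.683 = 2.570.
z_β = 2.570 − 1.960 = 0.610.
Power = Φ(0.610) = 0.729.

power ≈ 0.73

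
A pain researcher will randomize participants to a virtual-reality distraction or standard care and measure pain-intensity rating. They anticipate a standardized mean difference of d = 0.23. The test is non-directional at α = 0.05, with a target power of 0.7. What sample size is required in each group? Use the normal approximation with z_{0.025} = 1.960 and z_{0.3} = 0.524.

For two independent groups with equal n: n = 2·((z_{α/2} + z_β) / d)².
z_{α/2} + z_β = 1.960 + 0.524 = 2.484.
n = 2 × (2.484 / 0.23)² = 2 × 10.800² = 2 × 116.64 = 233.3.
Round up to the next whole participant.

n = 234 per group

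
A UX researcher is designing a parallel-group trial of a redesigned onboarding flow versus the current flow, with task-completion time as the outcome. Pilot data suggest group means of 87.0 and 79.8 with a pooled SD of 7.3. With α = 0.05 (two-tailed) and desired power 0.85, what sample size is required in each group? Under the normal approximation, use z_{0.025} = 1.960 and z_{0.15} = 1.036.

Cohen's d = |M₁ − M₂| / SD_pooled = |87.0 − 79.8| / 7.3 = 7.2 / 7.3 = 0.986.
For two independent groups with equal n: n = 2·((z_{α/2} + z_β) / d)².
z_{α/2} + z_β = 1.960 + 1.036 = 2.996.
n = 2 × (2.996 / 0.986)² = 2 × 3.039² = 2 × 9.23 = 18.5.
Round up to the next whole participant.

n = 19 per group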